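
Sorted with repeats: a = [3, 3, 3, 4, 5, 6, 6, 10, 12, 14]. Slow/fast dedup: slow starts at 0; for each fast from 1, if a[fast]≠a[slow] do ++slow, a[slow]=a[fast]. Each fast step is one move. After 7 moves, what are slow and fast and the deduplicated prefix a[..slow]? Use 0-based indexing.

(s=0,f=1) a[fast]=3=a[slow] dup → fast++
(s=0,f=2) a[fast]=3=a[slow] dup → fast++
(s=0,f=3) a[fast]=4≠a[slow]=3 write a[1]=4 → slow++,fast++
(s=1,f=4) a[fast]=5≠a[slow]=4 write a[2]=5 → slow++,fast++
(s=2,f=5) a[fast]=6≠a[slow]=5 write a[3]=6 → slow++,fast++
(s=3,f=6) a[fast]=6=a[slow] dup → fast++
(s=3,f=7) a[fast]=10≠a[slow]=6 write a[4]=10 → slow++,fast++

slow=4, fast=8, prefix=[3, 4, 5, 6, 10]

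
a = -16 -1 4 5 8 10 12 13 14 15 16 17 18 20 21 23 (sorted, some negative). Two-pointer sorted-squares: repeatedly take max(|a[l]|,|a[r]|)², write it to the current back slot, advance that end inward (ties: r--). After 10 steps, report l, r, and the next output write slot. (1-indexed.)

l=2, r=7, next write slot=6

l=1 r=16: |-16|<=|23| out[16]=529, r--
l=1 r=15: |-16|<=|21| out[15]=441, r--
l=1 r=14: |-16|<=|20| out[14]=400, r--
l=1 r=13: |-16|<=|18| out[13]=324, r--
l=1 r=12: |-16|<=|17| out[12]=289, r--
l=1 r=11: |-16|<=|16| out[11]=256, r--
l=1 r=10: |-16|>|15| out[10]=256, l++
l=2 r=10: |-1|<=|15| out[9]=225, r--
l=2 r=9: |-1|<=|14| out[8]=196, r--
l=2 r=8: |-1|<=|13| out[7]=169, r--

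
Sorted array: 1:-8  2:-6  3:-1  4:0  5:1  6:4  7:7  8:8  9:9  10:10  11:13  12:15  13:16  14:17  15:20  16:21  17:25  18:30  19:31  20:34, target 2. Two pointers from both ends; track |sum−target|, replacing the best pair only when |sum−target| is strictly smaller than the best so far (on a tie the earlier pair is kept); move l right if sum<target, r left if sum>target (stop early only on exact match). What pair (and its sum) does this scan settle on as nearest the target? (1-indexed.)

l=1 r=20: -8+34=26 d=24 *, r--
l=1 r=19: -8+31=23 d=21 *, r--
l=1 r=18: -8+30=22 d=20 *, r--
l=1 r=17: -8+25=17 d=15 *, r--
l=1 r=16: -8+21=13 d=11 *, r--
l=1 r=15: -8+20=12 d=10 *, r--
l=1 r=14: -8+17=9 d=7 *, r--
l=1 r=13: -8+16=8 d=6 *, r--
l=1 r=12: -8+15=7 d=5 *, r--
l=1 r=11: -8+13=5 d=3 *, r--
l=1 r=10: -8+10=2 d=0 *, stop

pair (-8, 10) with sum 2 (|Δ|=0)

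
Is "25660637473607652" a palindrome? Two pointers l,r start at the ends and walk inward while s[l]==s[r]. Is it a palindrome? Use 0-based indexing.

[0,16] '2'=='2' → l++,r--
[1,15] '5'=='5' → l++,r--
[2,14] '6'=='6' → l++,r--
[3,13] '6'!='7' → stop

not a palindrome (mismatch at 3,13)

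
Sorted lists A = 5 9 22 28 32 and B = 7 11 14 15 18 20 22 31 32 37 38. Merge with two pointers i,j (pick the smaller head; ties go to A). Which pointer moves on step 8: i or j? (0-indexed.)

[i=0,j=0] A[i]=5<=B[j]=7 take 5 → i++
[i=1,j=0] A[i]=9>B[j]=7 take 7 → j++
[i=1,j=1] A[i]=9<=B[j]=11 take 9 → i++
[i=2,j=1] A[i]=22>B[j]=11 take 11 → j++
[i=2,j=2] A[i]=22>B[j]=14 take 14 → j++
[i=2,j=3] A[i]=22>B[j]=15 take 15 → j++
[i=2,j=4] A[i]=22>B[j]=18 take 18 → j++
[i=2,j=5] A[i]=22>B[j]=20 take 20 → j++

j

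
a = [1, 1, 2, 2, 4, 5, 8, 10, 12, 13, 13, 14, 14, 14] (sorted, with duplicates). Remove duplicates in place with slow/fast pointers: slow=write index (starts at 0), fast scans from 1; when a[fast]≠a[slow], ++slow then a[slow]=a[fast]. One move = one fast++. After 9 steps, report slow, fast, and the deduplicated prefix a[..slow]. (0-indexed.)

(s=0,f=1) a[fast]=1=a[slow] dup → fast++
(s=0,f=2) a[fast]=2≠a[slow]=1 write a[1]=2 → slow++,fast++
(s=1,f=3) a[fast]=2=a[slow] dup → fast++
(s=1,f=4) a[fast]=4≠a[slow]=2 write a[2]=4 → slow++,fast++
(s=2,f=5) a[fast]=5≠a[slow]=4 write a[3]=5 → slow++,fast++
(s=3,f=6) a[fast]=8≠a[slow]=5 write a[4]=8 → slow++,fast++
(s=4,f=7) a[fast]=10≠a[slow]=8 write a[5]=10 → slow++,fast++
(s=5,f=8) a[fast]=12≠a[slow]=10 write a[6]=12 → slow++,fast++
(s=6,f=9) a[fast]=13≠a[slow]=12 write a[7]=13 → slow++,fast++

slow=7, fast=10, prefix=[1, 2, 4, 5, 8, 10, 12, 13]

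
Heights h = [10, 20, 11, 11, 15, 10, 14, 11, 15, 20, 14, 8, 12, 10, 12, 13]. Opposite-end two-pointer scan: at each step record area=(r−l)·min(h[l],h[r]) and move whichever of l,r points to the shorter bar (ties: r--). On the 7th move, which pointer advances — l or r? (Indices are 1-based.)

[1,16] min(10,13)*15=150 best=150 * → l++
[2,16] min(20,13)*14=182 best=182 * → r--
[2,15] min(20,12)*13=156 best=182 → r--
[2,14] min(20,10)*12=120 best=182 → r--
[2,13] min(20,12)*11=132 best=182 → r--
[2,12] min(20,8)*10=80 best=182 → r--
[2,11] min(20,14)*9=126 best=182 → r--

r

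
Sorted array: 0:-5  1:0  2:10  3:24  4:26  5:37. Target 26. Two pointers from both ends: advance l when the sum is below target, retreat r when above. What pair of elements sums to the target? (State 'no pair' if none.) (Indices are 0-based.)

(0, 26)

[0,5] -5+37=32 >26 → r--
[0,4] -5+26=21 <26 → l++
[1,4] 0+26=26 → found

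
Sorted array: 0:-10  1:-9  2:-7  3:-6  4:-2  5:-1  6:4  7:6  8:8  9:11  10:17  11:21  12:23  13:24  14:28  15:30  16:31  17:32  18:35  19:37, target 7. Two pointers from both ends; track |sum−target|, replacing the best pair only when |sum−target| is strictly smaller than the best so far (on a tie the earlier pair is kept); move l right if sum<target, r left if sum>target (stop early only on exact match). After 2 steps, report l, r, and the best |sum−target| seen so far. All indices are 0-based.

l=0, r=17, best |Δ|=18

l=0 r=19: -10+37=27 d=20 *, r--
l=0 r=18: -10+35=25 d=18 *, r--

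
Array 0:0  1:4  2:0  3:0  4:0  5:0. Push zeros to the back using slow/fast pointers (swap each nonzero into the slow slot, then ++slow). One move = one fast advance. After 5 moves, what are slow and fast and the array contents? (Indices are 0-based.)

slow=1, fast=5, a=[4, 0, 0, 0, 0, 0]

(s=0,f=0) a[fast]=0 → fast++
(s=0,f=1) a[fast]=4≠0 swap→a[0]=4 → slow++,fast++
(s=1,f=2) a[fast]=0 → fast++
(s=1,f=3) a[fast]=0 → fast++
(s=1,f=4) a[fast]=0 → fast++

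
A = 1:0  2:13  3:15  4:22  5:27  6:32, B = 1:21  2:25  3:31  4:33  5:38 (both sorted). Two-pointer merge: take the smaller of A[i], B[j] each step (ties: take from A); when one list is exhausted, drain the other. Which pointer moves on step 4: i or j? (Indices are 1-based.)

i=1 j=1: A[i]=0<=B[j]=21 take 0, i++
i=2 j=1: A[i]=13<=B[j]=21 take 13, i++
i=3 j=1: A[i]=15<=B[j]=21 take 15, i++
i=4 j=1: A[i]=22>B[j]=21 take 21, j++

j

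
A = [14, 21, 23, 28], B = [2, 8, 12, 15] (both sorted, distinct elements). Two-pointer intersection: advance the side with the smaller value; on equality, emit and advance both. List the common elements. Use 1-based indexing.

intersection = []

i=1 j=1: 14>2, j++
i=1 j=2: 14>8, j++
i=1 j=3: 14>12, j++
i=1 j=4: 14<15, i++
i=2 j=4: 21>15, j++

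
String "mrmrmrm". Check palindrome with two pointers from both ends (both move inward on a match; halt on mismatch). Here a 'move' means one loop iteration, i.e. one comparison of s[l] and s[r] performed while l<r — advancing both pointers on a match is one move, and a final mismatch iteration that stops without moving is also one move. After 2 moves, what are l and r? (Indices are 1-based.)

l=1 r=7: 'm'=='m', l++,r--
l=2 r=6: 'r'=='r', l++,r--

l=3, r=5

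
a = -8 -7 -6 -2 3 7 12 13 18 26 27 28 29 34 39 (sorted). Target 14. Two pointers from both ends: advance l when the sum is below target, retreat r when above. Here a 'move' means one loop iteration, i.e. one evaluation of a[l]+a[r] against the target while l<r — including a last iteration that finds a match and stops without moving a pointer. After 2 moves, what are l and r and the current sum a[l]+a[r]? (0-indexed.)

[0,14] -8+39=31 >14 → r--
[0,13] -8+34=26 >14 → r--

l=0, r=12, sum=21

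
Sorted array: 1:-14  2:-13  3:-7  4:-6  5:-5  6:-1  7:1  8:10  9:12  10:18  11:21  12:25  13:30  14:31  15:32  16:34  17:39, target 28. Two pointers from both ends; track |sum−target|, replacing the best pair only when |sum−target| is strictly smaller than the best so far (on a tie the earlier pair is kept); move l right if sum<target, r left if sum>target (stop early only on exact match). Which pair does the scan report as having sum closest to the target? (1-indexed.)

pair (-6, 34) with sum 28 (|Δ|=0)

[1,17] -14+39=25 d=3 * → l++
[2,17] -13+39=26 d=2 * → l++
[3,17] -7+39=32 d=4 → r--
[3,16] -7+34=27 d=1 * → l++
[4,16] -6+34=28 d=0 * → stop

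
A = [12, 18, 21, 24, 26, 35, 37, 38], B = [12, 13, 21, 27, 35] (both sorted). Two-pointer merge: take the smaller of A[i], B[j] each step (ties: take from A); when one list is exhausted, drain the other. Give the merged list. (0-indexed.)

[12, 12, 13, 18, 21, 21, 24, 26, 27, 35, 35, 37, 38]

[i=0,j=0] A[i]=12<=B[j]=12 take 12 → i++
[i=1,j=0] A[i]=18>B[j]=12 take 12 → j++
[i=1,j=1] A[i]=18>B[j]=13 take 13 → j++
[i=1,j=2] A[i]=18<=B[j]=21 take 18 → i++
[i=2,j=2] A[i]=21<=B[j]=21 take 21 → i++
[i=3,j=2] A[i]=24>B[j]=21 take 21 → j++
[i=3,j=3] A[i]=24<=B[j]=27 take 24 → i++
[i=4,j=3] A[i]=26<=B[j]=27 take 26 → i++
[i=5,j=3] A[i]=35>B[j]=27 take 27 → j++
[i=5,j=4] A[i]=35<=B[j]=35 take 35 → i++
[i=6,j=4] A[i]=37>B[j]=35 take 35 → j++
[i=6,j=5] B done, take A[i]=37 → i++
[i=7,j=5] B done, take A[i]=38 → i++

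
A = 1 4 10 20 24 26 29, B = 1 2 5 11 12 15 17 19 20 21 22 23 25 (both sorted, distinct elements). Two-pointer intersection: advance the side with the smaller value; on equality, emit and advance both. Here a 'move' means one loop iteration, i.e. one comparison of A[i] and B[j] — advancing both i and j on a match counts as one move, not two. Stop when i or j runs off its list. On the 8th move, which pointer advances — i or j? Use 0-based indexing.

j

[i=0,j=0] 1==1 emit → i++,j++
[i=1,j=1] 4>2 → j++
[i=1,j=2] 4<5 → i++
[i=2,j=2] 10>5 → j++
[i=2,j=3] 10<11 → i++
[i=3,j=3] 20>11 → j++
[i=3,j=4] 20>12 → j++
[i=3,j=5] 20>15 → j++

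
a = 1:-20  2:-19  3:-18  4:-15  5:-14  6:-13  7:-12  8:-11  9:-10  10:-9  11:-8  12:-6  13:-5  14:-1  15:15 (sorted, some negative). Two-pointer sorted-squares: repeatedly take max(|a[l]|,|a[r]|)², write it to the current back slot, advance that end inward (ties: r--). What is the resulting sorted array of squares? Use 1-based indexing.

[1,15] |-20|>|15| out[15]=400 → l++
[2,15] |-19|>|15| out[14]=361 → l++
[3,15] |-18|>|15| out[13]=324 → l++
[4,15] |-15|<=|15| out[12]=225 → r--
[4,14] |-15|>|-1| out[11]=225 → l++
[5,14] |-14|>|-1| out[10]=196 → l++
[6,14] |-13|>|-1| out[9]=169 → l++
[7,14] |-12|>|-1| out[8]=144 → l++
[8,14] |-11|>|-1| out[7]=121 → l++
[9,14] |-10|>|-1| out[6]=100 → l++
[10,14] |-9|>|-1| out[5]=81 → l++
[11,14] |-8|>|-1| out[4]=64 → l++
[12,14] |-6|>|-1| out[3]=36 → l++
[13,14] |-5|>|-1| out[2]=25 → l++
[14,14] |-1|<=|-1| out[1]=1 → r--

[1, 25, 36, 64, 81, 100, 121, 144, 169, 196, 225, 225, 324, 361, 400]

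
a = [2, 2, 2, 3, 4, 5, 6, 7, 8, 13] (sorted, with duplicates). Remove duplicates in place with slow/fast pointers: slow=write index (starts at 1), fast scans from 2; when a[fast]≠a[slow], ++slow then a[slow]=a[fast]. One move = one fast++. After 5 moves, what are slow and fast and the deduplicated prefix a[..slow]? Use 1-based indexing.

slow=4, fast=7, prefix=[2, 3, 4, 5]

slow=1 fast=2: a[fast]=2=a[slow] dup, fast++
slow=1 fast=3: a[fast]=2=a[slow] dup, fast++
slow=1 fast=4: a[fast]=3≠a[slow]=2 write a[2]=3, slow++,fast++
slow=2 fast=5: a[fast]=4≠a[slow]=3 write a[3]=4, slow++,fast++
slow=3 fast=6: a[fast]=5≠a[slow]=4 write a[4]=5, slow++,fast++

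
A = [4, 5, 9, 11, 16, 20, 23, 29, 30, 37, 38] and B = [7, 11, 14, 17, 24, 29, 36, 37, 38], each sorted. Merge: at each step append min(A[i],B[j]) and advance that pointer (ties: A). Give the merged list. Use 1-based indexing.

[4, 5, 7, 9, 11, 11, 14, 16, 17, 20, 23, 24, 29, 29, 30, 36, 37, 37, 38, 38]

[i=1,j=1] A[i]=4<=B[j]=7 take 4 → i++
[i=2,j=1] A[i]=5<=B[j]=7 take 5 → i++
[i=3,j=1] A[i]=9>B[j]=7 take 7 → j++
[i=3,j=2] A[i]=9<=B[j]=11 take 9 → i++
[i=4,j=2] A[i]=11<=B[j]=11 take 11 → i++
[i=5,j=2] A[i]=16>B[j]=11 take 11 → j++
[i=5,j=3] A[i]=16>B[j]=14 take 14 → j++
[i=5,j=4] A[i]=16<=B[j]=17 take 16 → i++
[i=6,j=4] A[i]=20>B[j]=17 take 17 → j++
[i=6,j=5] A[i]=20<=B[j]=24 take 20 → i++
[i=7,j=5] A[i]=23<=B[j]=24 take 23 → i++
[i=8,j=5] A[i]=29>B[j]=24 take 24 → j++
[i=8,j=6] A[i]=29<=B[j]=29 take 29 → i++
[i=9,j=6] A[i]=30>B[j]=29 take 29 → j++
[i=9,j=7] A[i]=30<=B[j]=36 take 30 → i++
[i=10,j=7] A[i]=37>B[j]=36 take 36 → j++
[i=10,j=8] A[i]=37<=B[j]=37 take 37 → i++
[i=11,j=8] A[i]=38>B[j]=37 take 37 → j++
[i=11,j=9] A[i]=38<=B[j]=38 take 38 → i++
[i=12,j=9] A done, take B[j]=38 → j++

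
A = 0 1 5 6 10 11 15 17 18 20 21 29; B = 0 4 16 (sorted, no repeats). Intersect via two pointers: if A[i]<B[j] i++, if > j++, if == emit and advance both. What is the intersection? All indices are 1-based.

intersection = [0]

[i=1,j=1] 0==0 emit → i++,j++
[i=2,j=2] 1<4 → i++
[i=3,j=2] 5>4 → j++
[i=3,j=3] 5<16 → i++
[i=4,j=3] 6<16 → i++
[i=5,j=3] 10<16 → i++
[i=6,j=3] 11<16 → i++
[i=7,j=3] 15<16 → i++
[i=8,j=3] 17>16 → j++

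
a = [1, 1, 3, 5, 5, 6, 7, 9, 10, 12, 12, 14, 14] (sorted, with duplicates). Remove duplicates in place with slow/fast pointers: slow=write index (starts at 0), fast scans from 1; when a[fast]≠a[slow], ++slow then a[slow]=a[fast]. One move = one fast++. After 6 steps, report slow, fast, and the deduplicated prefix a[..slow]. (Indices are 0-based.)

slow=4, fast=7, prefix=[1, 3, 5, 6, 7]

(s=0,f=1) a[fast]=1=a[slow] dup → fast++
(s=0,f=2) a[fast]=3≠a[slow]=1 write a[1]=3 → slow++,fast++
(s=1,f=3) a[fast]=5≠a[slow]=3 write a[2]=5 → slow++,fast++
(s=2,f=4) a[fast]=5=a[slow] dup → fast++
(s=2,f=5) a[fast]=6≠a[slow]=5 write a[3]=6 → slow++,fast++
(s=3,f=6) a[fast]=7≠a[slow]=6 write a[4]=7 → slow++,fast++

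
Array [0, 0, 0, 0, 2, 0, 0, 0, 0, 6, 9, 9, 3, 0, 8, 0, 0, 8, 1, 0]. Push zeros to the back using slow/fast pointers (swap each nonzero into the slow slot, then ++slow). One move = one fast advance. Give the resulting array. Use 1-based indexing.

slow=1 fast=1: a[fast]=0, fast++
slow=1 fast=2: a[fast]=0, fast++
slow=1 fast=3: a[fast]=0, fast++
slow=1 fast=4: a[fast]=0, fast++
slow=1 fast=5: a[fast]=2≠0 swap→a[1]=2, slow++,fast++
slow=2 fast=6: a[fast]=0, fast++
slow=2 fast=7: a[fast]=0, fast++
slow=2 fast=8: a[fast]=0, fast++
slow=2 fast=9: a[fast]=0, fast++
slow=2 fast=10: a[fast]=6≠0 swap→a[2]=6, slow++,fast++
slow=3 fast=11: a[fast]=9≠0 swap→a[3]=9, slow++,fast++
slow=4 fast=12: a[fast]=9≠0 swap→a[4]=9, slow++,fast++
slow=5 fast=13: a[fast]=3≠0 swap→a[5]=3, slow++,fast++
slow=6 fast=14: a[fast]=0, fast++
slow=6 fast=15: a[fast]=8≠0 swap→a[6]=8, slow++,fast++
slow=7 fast=16: a[fast]=0, fast++
slow=7 fast=17: a[fast]=0, fast++
slow=7 fast=18: a[fast]=8≠0 swap→a[7]=8, slow++,fast++
slow=8 fast=19: a[fast]=1≠0 swap→a[8]=1, slow++,fast++
slow=9 fast=20: a[fast]=0, fast++

[2, 6, 9, 9, 3, 8, 8, 1, 0, 0, 0, 0, 0, 0, 0, 0, 0, 0, 0, 0]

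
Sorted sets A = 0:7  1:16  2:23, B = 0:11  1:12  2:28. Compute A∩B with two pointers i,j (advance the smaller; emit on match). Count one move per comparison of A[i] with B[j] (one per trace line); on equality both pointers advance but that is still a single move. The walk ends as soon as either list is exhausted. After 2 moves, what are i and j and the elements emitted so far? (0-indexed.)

i=1, j=1, emitted=[]

[i=0,j=0] 7<11 → i++
[i=1,j=0] 16>11 → j++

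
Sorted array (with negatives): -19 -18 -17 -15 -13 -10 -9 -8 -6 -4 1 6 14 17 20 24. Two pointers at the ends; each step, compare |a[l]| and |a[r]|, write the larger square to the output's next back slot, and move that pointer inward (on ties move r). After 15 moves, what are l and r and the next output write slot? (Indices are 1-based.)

[1,16] |-19|<=|24| out[16]=576 → r--
[1,15] |-19|<=|20| out[15]=400 → r--
[1,14] |-19|>|17| out[14]=361 → l++
[2,14] |-18|>|17| out[13]=324 → l++
[3,14] |-17|<=|17| out[12]=289 → r--
[3,13] |-17|>|14| out[11]=289 → l++
[4,13] |-15|>|14| out[10]=225 → l++
[5,13] |-13|<=|14| out[9]=196 → r--
[5,12] |-13|>|6| out[8]=169 → l++
[6,12] |-10|>|6| out[7]=100 → l++
[7,12] |-9|>|6| out[6]=81 → l++
[8,12] |-8|>|6| out[5]=64 → l++
[9,12] |-6|<=|6| out[4]=36 → r--
[9,11] |-6|>|1| out[3]=36 → l++
[10,11] |-4|>|1| out[2]=16 → l++

l=11, r=11, next write slot=1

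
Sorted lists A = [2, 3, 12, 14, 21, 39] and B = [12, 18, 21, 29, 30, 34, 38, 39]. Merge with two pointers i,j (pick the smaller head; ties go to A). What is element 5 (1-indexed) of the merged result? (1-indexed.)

merged[5] = 14

i=1 j=1: A[i]=2<=B[j]=12 take 2, i++
i=2 j=1: A[i]=3<=B[j]=12 take 3, i++
i=3 j=1: A[i]=12<=B[j]=12 take 12, i++
i=4 j=1: A[i]=14>B[j]=12 take 12, j++
i=4 j=2: A[i]=14<=B[j]=18 take 14, i++
i=5 j=2: A[i]=21>B[j]=18 take 18, j++
i=5 j=3: A[i]=21<=B[j]=21 take 21, i++
i=6 j=3: A[i]=39>B[j]=21 take 21, j++
i=6 j=4: A[i]=39>B[j]=29 take 29, j++
i=6 j=5: A[i]=39>B[j]=30 take 30, j++
i=6 j=6: A[i]=39>B[j]=34 take 34, j++
i=6 j=7: A[i]=39>B[j]=38 take 38, j++
i=6 j=8: A[i]=39<=B[j]=39 take 39, i++
i=7 j=8: A done, take B[j]=39, j++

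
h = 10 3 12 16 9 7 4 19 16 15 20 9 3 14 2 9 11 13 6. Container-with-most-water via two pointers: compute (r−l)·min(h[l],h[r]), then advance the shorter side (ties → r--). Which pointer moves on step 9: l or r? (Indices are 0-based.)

r

l=0 r=18: min(10,6)*18=108 best=108 *, r--
l=0 r=17: min(10,13)*17=170 best=170 *, l++
l=1 r=17: min(3,13)*16=48 best=170, l++
l=2 r=17: min(12,13)*15=180 best=180 *, l++
l=3 r=17: min(16,13)*14=182 best=182 *, r--
l=3 r=16: min(16,11)*13=143 best=182, r--
l=3 r=15: min(16,9)*12=108 best=182, r--
l=3 r=14: min(16,2)*11=22 best=182, r--
l=3 r=13: min(16,14)*10=140 best=182, r--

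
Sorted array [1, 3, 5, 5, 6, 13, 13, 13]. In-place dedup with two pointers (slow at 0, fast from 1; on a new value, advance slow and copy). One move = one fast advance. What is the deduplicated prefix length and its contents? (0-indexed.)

slow=0 fast=1: a[fast]=3≠a[slow]=1 write a[1]=3, slow++,fast++
slow=1 fast=2: a[fast]=5≠a[slow]=3 write a[2]=5, slow++,fast++
slow=2 fast=3: a[fast]=5=a[slow] dup, fast++
slow=2 fast=4: a[fast]=6≠a[slow]=5 write a[3]=6, slow++,fast++
slow=3 fast=5: a[fast]=13≠a[slow]=6 write a[4]=13, slow++,fast++
slow=4 fast=6: a[fast]=13=a[slow] dup, fast++
slow=4 fast=7: a[fast]=13=a[slow] dup, fast++

length 5; prefix = [1, 3, 5, 6, 13]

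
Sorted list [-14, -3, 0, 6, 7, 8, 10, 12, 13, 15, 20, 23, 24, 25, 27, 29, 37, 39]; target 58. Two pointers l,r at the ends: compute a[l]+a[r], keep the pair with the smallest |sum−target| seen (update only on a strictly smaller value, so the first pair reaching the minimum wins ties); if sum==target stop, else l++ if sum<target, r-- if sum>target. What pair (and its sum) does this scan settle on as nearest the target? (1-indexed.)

pair (20, 39) with sum 59 (|Δ|=1)

l=1 r=18: -14+39=25 d=33 *, l++
l=2 r=18: -3+39=36 d=22 *, l++
l=3 r=18: 0+39=39 d=19 *, l++
l=4 r=18: 6+39=45 d=13 *, l++
l=5 r=18: 7+39=46 d=12 *, l++
l=6 r=18: 8+39=47 d=11 *, l++
l=7 r=18: 10+39=49 d=9 *, l++
l=8 r=18: 12+39=51 d=7 *, l++
l=9 r=18: 13+39=52 d=6 *, l++
l=10 r=18: 15+39=54 d=4 *, l++
l=11 r=18: 20+39=59 d=1 *, r--
l=11 r=17: 20+37=57 d=1, l++
l=12 r=17: 23+37=60 d=2, r--
l=12 r=16: 23+29=52 d=6, l++
l=13 r=16: 24+29=53 d=5, l++
l=14 r=16: 25+29=54 d=4, l++
l=15 r=16: 27+29=56 d=2, l++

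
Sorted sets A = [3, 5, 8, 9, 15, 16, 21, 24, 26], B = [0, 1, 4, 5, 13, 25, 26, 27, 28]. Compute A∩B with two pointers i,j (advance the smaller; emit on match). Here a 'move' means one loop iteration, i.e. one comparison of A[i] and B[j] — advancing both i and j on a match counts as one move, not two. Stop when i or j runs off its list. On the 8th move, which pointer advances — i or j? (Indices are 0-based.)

j

i=0 j=0: 3>0, j++
i=0 j=1: 3>1, j++
i=0 j=2: 3<4, i++
i=1 j=2: 5>4, j++
i=1 j=3: 5==5 emit, i++,j++
i=2 j=4: 8<13, i++
i=3 j=4: 9<13, i++
i=4 j=4: 15>13, j++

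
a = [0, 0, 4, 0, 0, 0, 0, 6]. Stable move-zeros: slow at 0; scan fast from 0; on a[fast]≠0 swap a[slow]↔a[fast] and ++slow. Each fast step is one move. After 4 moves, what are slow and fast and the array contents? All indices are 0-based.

slow=1, fast=4, a=[4, 0, 0, 0, 0, 0, 0, 6]

slow=0 fast=0: a[fast]=0, fast++
slow=0 fast=1: a[fast]=0, fast++
slow=0 fast=2: a[fast]=4≠0 swap→a[0]=4, slow++,fast++
slow=1 fast=3: a[fast]=0, fast++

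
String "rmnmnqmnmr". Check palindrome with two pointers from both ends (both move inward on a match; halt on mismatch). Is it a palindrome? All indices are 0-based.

[0,9] 'r'=='r' → l++,r--
[1,8] 'm'=='m' → l++,r--
[2,7] 'n'=='n' → l++,r--
[3,6] 'm'=='m' → l++,r--
[4,5] 'n'!='q' → stop

not a palindrome (mismatch at 4,5)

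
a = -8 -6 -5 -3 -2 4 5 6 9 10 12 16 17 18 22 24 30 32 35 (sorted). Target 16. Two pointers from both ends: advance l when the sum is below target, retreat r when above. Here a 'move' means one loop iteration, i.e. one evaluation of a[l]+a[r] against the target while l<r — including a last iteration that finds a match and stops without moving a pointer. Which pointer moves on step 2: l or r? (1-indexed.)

l=1 r=19: -8+35=27 >16, r--
l=1 r=18: -8+32=24 >16, r--

r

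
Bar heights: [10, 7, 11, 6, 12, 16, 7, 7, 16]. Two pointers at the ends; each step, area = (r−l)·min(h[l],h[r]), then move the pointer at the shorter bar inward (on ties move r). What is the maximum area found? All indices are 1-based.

max area = 80

[1,9] min(10,16)*8=80 best=80 * → l++
[2,9] min(7,16)*7=49 best=80 → l++
[3,9] min(11,16)*6=66 best=80 → l++
[4,9] min(6,16)*5=30 best=80 → l++
[5,9] min(12,16)*4=48 best=80 → l++
[6,9] min(16,16)*3=48 best=80 → r--
[6,8] min(16,7)*2=14 best=80 → r--
[6,7] min(16,7)*1=7 best=80 → r--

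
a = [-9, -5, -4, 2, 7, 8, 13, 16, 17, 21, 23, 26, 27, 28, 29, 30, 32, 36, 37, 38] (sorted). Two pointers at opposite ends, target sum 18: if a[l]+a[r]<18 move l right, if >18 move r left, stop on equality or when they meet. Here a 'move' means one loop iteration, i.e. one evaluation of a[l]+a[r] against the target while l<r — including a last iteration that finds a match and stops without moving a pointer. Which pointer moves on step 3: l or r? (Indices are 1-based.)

l=1 r=20: -9+38=29 >18, r--
l=1 r=19: -9+37=28 >18, r--
l=1 r=18: -9+36=27 >18, r--

r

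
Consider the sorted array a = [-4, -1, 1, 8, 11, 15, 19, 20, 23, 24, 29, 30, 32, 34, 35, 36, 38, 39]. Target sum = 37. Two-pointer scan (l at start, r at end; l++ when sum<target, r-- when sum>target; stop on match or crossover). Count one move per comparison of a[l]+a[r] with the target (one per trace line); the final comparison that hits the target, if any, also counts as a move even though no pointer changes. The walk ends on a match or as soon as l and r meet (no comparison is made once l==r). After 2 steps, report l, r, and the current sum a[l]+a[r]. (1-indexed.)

l=2, r=17, sum=37

[1,18] -4+39=35 <37 → l++
[2,18] -1+39=38 >37 → r--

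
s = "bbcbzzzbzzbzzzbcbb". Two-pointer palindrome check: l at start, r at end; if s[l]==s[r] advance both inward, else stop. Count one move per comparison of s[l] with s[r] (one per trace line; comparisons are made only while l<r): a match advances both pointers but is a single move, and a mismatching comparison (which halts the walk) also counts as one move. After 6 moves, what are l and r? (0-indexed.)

l=6, r=11

l=0 r=17: 'b'=='b', l++,r--
l=1 r=16: 'b'=='b', l++,r--
l=2 r=15: 'c'=='c', l++,r--
l=3 r=14: 'b'=='b', l++,r--
l=4 r=13: 'z'=='z', l++,r--
l=5 r=12: 'z'=='z', l++,r--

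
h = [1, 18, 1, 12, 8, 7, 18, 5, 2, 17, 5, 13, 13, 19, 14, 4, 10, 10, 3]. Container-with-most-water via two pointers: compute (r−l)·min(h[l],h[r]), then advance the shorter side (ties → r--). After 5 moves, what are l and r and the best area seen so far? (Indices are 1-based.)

l=2, r=15, best area=160

[1,19] min(1,3)*18=18 best=18 * → l++
[2,19] min(18,3)*17=51 best=51 * → r--
[2,18] min(18,10)*16=160 best=160 * → r--
[2,17] min(18,10)*15=150 best=160 → r--
[2,16] min(18,4)*14=56 best=160 → r--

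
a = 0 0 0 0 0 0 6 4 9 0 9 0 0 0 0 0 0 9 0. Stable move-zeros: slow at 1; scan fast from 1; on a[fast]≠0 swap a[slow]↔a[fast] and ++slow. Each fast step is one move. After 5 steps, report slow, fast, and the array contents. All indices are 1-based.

slow=1, fast=6, a=[0, 0, 0, 0, 0, 0, 6, 4, 9, 0, 9, 0, 0, 0, 0, 0, 0, 9, 0]

(s=1,f=1) a[fast]=0 → fast++
(s=1,f=2) a[fast]=0 → fast++
(s=1,f=3) a[fast]=0 → fast++
(s=1,f=4) a[fast]=0 → fast++
(s=1,f=5) a[fast]=0 → fast++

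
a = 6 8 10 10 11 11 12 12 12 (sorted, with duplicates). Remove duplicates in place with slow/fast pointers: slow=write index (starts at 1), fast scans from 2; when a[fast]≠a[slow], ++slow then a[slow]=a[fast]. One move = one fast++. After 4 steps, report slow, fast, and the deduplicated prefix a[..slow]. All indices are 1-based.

slow=4, fast=6, prefix=[6, 8, 10, 11]

slow=1 fast=2: a[fast]=8≠a[slow]=6 write a[2]=8, slow++,fast++
slow=2 fast=3: a[fast]=10≠a[slow]=8 write a[3]=10, slow++,fast++
slow=3 fast=4: a[fast]=10=a[slow] dup, fast++
slow=3 fast=5: a[fast]=11≠a[slow]=10 write a[4]=11, slow++,fast++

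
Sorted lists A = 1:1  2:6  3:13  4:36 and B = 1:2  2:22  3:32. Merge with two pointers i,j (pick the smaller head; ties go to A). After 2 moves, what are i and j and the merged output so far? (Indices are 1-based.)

i=2, j=2, merged so far=[1, 2]

[i=1,j=1] A[i]=1<=B[j]=2 take 1 → i++
[i=2,j=1] A[i]=6>B[j]=2 take 2 → j++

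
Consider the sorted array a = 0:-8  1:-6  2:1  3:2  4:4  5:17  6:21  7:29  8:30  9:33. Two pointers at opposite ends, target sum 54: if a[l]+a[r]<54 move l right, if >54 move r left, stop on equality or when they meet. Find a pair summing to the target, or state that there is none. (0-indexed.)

[0,9] -8+33=25 <54 → l++
[1,9] -6+33=27 <54 → l++
[2,9] 1+33=34 <54 → l++
[3,9] 2+33=35 <54 → l++
[4,9] 4+33=37 <54 → l++
[5,9] 17+33=50 <54 → l++
[6,9] 21+33=54 → found

(21, 33)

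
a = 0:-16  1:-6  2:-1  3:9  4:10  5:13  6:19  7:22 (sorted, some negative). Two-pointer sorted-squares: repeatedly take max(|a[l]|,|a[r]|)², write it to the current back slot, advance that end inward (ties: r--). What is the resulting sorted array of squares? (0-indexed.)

l=0 r=7: |-16|<=|22| out[7]=484, r--
l=0 r=6: |-16|<=|19| out[6]=361, r--
l=0 r=5: |-16|>|13| out[5]=256, l++
l=1 r=5: |-6|<=|13| out[4]=169, r--
l=1 r=4: |-6|<=|10| out[3]=100, r--
l=1 r=3: |-6|<=|9| out[2]=81, r--
l=1 r=2: |-6|>|-1| out[1]=36, l++
l=2 r=2: |-1|<=|-1| out[0]=1, r--

[1, 36, 81, 100, 169, 256, 361, 484]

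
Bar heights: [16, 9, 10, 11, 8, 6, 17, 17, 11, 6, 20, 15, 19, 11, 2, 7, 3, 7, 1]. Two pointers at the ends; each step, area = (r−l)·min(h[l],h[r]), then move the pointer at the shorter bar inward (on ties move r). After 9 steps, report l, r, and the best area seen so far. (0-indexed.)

l=3, r=12, best area=192

l=0 r=18: min(16,1)*18=18 best=18 *, r--
l=0 r=17: min(16,7)*17=119 best=119 *, r--
l=0 r=16: min(16,3)*16=48 best=119, r--
l=0 r=15: min(16,7)*15=105 best=119, r--
l=0 r=14: min(16,2)*14=28 best=119, r--
l=0 r=13: min(16,11)*13=143 best=143 *, r--
l=0 r=12: min(16,19)*12=192 best=192 *, l++
l=1 r=12: min(9,19)*11=99 best=192, l++
l=2 r=12: min(10,19)*10=100 best=192, l++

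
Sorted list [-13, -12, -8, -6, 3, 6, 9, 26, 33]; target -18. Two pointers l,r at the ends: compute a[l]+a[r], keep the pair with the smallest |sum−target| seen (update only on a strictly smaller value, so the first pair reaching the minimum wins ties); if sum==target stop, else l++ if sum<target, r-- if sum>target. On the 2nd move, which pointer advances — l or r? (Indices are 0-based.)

r

[0,8] -13+33=20 d=38 * → r--
[0,7] -13+26=13 d=31 * → r--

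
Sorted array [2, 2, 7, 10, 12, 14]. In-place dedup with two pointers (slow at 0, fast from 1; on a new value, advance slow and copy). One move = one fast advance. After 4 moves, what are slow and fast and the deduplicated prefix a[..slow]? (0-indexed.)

(s=0,f=1) a[fast]=2=a[slow] dup → fast++
(s=0,f=2) a[fast]=7≠a[slow]=2 write a[1]=7 → slow++,fast++
(s=1,f=3) a[fast]=10≠a[slow]=7 write a[2]=10 → slow++,fast++
(s=2,f=4) a[fast]=12≠a[slow]=10 write a[3]=12 → slow++,fast++

slow=3, fast=5, prefix=[2, 7, 10, 12]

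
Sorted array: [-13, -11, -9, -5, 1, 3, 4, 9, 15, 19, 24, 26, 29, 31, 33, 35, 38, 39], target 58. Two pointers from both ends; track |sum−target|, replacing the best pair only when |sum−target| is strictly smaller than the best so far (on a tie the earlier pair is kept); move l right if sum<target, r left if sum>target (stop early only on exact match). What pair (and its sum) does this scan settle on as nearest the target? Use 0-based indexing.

l=0 r=17: -13+39=26 d=32 *, l++
l=1 r=17: -11+39=28 d=30 *, l++
l=2 r=17: -9+39=30 d=28 *, l++
l=3 r=17: -5+39=34 d=24 *, l++
l=4 r=17: 1+39=40 d=18 *, l++
l=5 r=17: 3+39=42 d=16 *, l++
l=6 r=17: 4+39=43 d=15 *, l++
l=7 r=17: 9+39=48 d=10 *, l++
l=8 r=17: 15+39=54 d=4 *, l++
l=9 r=17: 19+39=58 d=0 *, stop

pair (19, 39) with sum 58 (|Δ|=0)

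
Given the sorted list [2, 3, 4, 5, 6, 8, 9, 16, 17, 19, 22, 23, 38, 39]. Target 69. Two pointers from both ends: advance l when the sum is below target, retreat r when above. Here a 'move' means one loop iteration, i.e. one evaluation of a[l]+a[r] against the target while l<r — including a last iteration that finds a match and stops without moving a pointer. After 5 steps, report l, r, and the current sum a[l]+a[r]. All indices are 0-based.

l=0 r=13: 2+39=41 <69, l++
l=1 r=13: 3+39=42 <69, l++
l=2 r=13: 4+39=43 <69, l++
l=3 r=13: 5+39=44 <69, l++
l=4 r=13: 6+39=45 <69, l++

l=5, r=13, sum=47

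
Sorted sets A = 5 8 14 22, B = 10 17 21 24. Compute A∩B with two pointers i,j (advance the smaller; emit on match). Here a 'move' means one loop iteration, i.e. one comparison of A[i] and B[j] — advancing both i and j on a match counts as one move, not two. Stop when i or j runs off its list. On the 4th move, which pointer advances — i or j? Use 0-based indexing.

i=0 j=0: 5<10, i++
i=1 j=0: 8<10, i++
i=2 j=0: 14>10, j++
i=2 j=1: 14<17, i++

i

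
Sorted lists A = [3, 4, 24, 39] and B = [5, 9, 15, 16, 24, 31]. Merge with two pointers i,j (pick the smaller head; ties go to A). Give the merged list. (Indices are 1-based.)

[3, 4, 5, 9, 15, 16, 24, 24, 31, 39]

i=1 j=1: A[i]=3<=B[j]=5 take 3, i++
i=2 j=1: A[i]=4<=B[j]=5 take 4, i++
i=3 j=1: A[i]=24>B[j]=5 take 5, j++
i=3 j=2: A[i]=24>B[j]=9 take 9, j++
i=3 j=3: A[i]=24>B[j]=15 take 15, j++
i=3 j=4: A[i]=24>B[j]=16 take 16, j++
i=3 j=5: A[i]=24<=B[j]=24 take 24, i++
i=4 j=5: A[i]=39>B[j]=24 take 24, j++
i=4 j=6: A[i]=39>B[j]=31 take 31, j++
i=4 j=7: B done, take A[i]=39, i++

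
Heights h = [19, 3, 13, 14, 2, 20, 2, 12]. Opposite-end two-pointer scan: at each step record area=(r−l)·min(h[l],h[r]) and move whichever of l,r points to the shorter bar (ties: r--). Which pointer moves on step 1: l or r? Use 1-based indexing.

[1,8] min(19,12)*7=84 best=84 * → r--

r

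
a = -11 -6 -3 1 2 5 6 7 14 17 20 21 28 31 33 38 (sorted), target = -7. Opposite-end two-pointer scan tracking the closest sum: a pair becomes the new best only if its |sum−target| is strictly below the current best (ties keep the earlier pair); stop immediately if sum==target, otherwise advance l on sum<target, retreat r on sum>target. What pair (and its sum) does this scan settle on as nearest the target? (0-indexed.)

pair (-11, 5) with sum -6 (|Δ|=1)

[0,15] -11+38=27 d=34 * → r--
[0,14] -11+33=22 d=29 * → r--
[0,13] -11+31=20 d=27 * → r--
[0,12] -11+28=17 d=24 * → r--
[0,11] -11+21=10 d=17 * → r--
[0,10] -11+20=9 d=16 * → r--
[0,9] -11+17=6 d=13 * → r--
[0,8] -11+14=3 d=10 * → r--
[0,7] -11+7=-4 d=3 * → r--
[0,6] -11+6=-5 d=2 * → r--
[0,5] -11+5=-6 d=1 * → r--
[0,4] -11+2=-9 d=2 → l++
[1,4] -6+2=-4 d=3 → r--
[1,3] -6+1=-5 d=2 → r--
[1,2] -6+-3=-9 d=2 → l++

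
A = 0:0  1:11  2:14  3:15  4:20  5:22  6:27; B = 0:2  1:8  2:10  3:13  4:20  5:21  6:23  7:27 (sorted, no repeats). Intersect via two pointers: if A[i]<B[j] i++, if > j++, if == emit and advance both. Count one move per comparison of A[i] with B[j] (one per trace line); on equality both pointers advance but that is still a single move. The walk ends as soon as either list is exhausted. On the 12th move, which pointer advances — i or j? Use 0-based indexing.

i=0 j=0: 0<2, i++
i=1 j=0: 11>2, j++
i=1 j=1: 11>8, j++
i=1 j=2: 11>10, j++
i=1 j=3: 11<13, i++
i=2 j=3: 14>13, j++
i=2 j=4: 14<20, i++
i=3 j=4: 15<20, i++
i=4 j=4: 20==20 emit, i++,j++
i=5 j=5: 22>21, j++
i=5 j=6: 22<23, i++
i=6 j=6: 27>23, j++

j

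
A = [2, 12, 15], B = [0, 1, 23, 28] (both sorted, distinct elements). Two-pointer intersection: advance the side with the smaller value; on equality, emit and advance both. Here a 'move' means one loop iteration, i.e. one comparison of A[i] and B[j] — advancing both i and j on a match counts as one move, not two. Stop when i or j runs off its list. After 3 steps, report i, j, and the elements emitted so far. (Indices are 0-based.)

[i=0,j=0] 2>0 → j++
[i=0,j=1] 2>1 → j++
[i=0,j=2] 2<23 → i++

i=1, j=2, emitted=[]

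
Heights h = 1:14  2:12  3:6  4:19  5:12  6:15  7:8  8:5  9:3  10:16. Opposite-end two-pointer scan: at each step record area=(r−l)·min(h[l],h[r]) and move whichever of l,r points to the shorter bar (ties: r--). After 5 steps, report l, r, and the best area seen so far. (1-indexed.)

[1,10] min(14,16)*9=126 best=126 * → l++
[2,10] min(12,16)*8=96 best=126 → l++
[3,10] min(6,16)*7=42 best=126 → l++
[4,10] min(19,16)*6=96 best=126 → r--
[4,9] min(19,3)*5=15 best=126 → r--

l=4, r=8, best area=126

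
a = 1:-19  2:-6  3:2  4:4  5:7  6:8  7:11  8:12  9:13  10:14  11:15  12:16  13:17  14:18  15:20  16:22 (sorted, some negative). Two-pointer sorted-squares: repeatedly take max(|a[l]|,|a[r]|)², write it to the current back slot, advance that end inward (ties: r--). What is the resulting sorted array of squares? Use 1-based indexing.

[4, 16, 36, 49, 64, 121, 144, 169, 196, 225, 256, 289, 324, 361, 400, 484]

[1,16] |-19|<=|22| out[16]=484 → r--
[1,15] |-19|<=|20| out[15]=400 → r--
[1,14] |-19|>|18| out[14]=361 → l++
[2,14] |-6|<=|18| out[13]=324 → r--
[2,13] |-6|<=|17| out[12]=289 → r--
[2,12] |-6|<=|16| out[11]=256 → r--
[2,11] |-6|<=|15| out[10]=225 → r--
[2,10] |-6|<=|14| out[9]=196 → r--
[2,9] |-6|<=|13| out[8]=169 → r--
[2,8] |-6|<=|12| out[7]=144 → r--
[2,7] |-6|<=|11| out[6]=121 → r--
[2,6] |-6|<=|8| out[5]=64 → r--
[2,5] |-6|<=|7| out[4]=49 → r--
[2,4] |-6|>|4| out[3]=36 → l++
[3,4] |2|<=|4| out[2]=16 → r--
[3,3] |2|<=|2| out[1]=4 → r--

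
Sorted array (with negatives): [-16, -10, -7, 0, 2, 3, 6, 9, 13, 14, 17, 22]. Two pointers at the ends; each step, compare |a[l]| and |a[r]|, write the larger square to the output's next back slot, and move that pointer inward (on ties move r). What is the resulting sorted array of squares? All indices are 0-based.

l=0 r=11: |-16|<=|22| out[11]=484, r--
l=0 r=10: |-16|<=|17| out[10]=289, r--
l=0 r=9: |-16|>|14| out[9]=256, l++
l=1 r=9: |-10|<=|14| out[8]=196, r--
l=1 r=8: |-10|<=|13| out[7]=169, r--
l=1 r=7: |-10|>|9| out[6]=100, l++
l=2 r=7: |-7|<=|9| out[5]=81, r--
l=2 r=6: |-7|>|6| out[4]=49, l++
l=3 r=6: |0|<=|6| out[3]=36, r--
l=3 r=5: |0|<=|3| out[2]=9, r--
l=3 r=4: |0|<=|2| out[1]=4, r--
l=3 r=3: |0|<=|0| out[0]=0, r--

[0, 4, 9, 36, 49, 81, 100, 169, 196, 256, 289, 484]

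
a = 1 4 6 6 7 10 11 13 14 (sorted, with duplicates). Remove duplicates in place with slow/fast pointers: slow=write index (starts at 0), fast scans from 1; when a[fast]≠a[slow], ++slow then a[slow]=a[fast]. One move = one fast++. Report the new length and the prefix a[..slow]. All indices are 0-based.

slow=0 fast=1: a[fast]=4≠a[slow]=1 write a[1]=4, slow++,fast++
slow=1 fast=2: a[fast]=6≠a[slow]=4 write a[2]=6, slow++,fast++
slow=2 fast=3: a[fast]=6=a[slow] dup, fast++
slow=2 fast=4: a[fast]=7≠a[slow]=6 write a[3]=7, slow++,fast++
slow=3 fast=5: a[fast]=10≠a[slow]=7 write a[4]=10, slow++,fast++
slow=4 fast=6: a[fast]=11≠a[slow]=10 write a[5]=11, slow++,fast++
slow=5 fast=7: a[fast]=13≠a[slow]=11 write a[6]=13, slow++,fast++
slow=6 fast=8: a[fast]=14≠a[slow]=13 write a[7]=14, slow++,fast++

length 8; prefix = [1, 4, 6, 7, 10, 11, 13, 14]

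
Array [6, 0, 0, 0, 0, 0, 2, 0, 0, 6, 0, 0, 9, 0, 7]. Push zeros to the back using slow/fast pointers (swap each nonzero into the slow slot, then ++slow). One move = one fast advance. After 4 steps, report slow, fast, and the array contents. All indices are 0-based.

slow=0 fast=0: a[fast]=6≠0 swap→a[0]=6, slow++,fast++
slow=1 fast=1: a[fast]=0, fast++
slow=1 fast=2: a[fast]=0, fast++
slow=1 fast=3: a[fast]=0, fast++

slow=1, fast=4, a=[6, 0, 0, 0, 0, 0, 2, 0, 0, 6, 0, 0, 9, 0, 7]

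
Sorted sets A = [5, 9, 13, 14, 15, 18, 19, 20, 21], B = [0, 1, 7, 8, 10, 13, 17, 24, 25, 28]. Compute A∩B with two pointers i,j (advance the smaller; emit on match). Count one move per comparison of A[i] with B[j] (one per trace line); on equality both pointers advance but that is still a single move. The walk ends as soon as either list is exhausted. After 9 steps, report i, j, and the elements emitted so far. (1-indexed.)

i=5, j=7, emitted=[13]

i=1 j=1: 5>0, j++
i=1 j=2: 5>1, j++
i=1 j=3: 5<7, i++
i=2 j=3: 9>7, j++
i=2 j=4: 9>8, j++
i=2 j=5: 9<10, i++
i=3 j=5: 13>10, j++
i=3 j=6: 13==13 emit, i++,j++
i=4 j=7: 14<17, i++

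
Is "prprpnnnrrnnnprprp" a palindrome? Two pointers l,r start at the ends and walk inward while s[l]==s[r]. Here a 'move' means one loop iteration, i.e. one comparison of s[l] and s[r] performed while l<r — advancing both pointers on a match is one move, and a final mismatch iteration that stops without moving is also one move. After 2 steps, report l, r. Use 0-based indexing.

[0,17] 'p'=='p' → l++,r--
[1,16] 'r'=='r' → l++,r--

l=2, r=15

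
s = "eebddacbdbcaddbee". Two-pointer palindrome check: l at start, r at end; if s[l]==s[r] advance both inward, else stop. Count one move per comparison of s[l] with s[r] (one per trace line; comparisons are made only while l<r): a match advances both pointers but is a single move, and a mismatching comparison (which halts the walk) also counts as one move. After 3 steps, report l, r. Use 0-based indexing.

[0,16] 'e'=='e' → l++,r--
[1,15] 'e'=='e' → l++,r--
[2,14] 'b'=='b' → l++,r--

l=3, r=13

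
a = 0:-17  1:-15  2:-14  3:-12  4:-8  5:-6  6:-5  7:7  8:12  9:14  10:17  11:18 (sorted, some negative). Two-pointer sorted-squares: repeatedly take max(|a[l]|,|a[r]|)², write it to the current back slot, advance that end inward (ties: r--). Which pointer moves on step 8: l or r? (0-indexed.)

l

l=0 r=11: |-17|<=|18| out[11]=324, r--
l=0 r=10: |-17|<=|17| out[10]=289, r--
l=0 r=9: |-17|>|14| out[9]=289, l++
l=1 r=9: |-15|>|14| out[8]=225, l++
l=2 r=9: |-14|<=|14| out[7]=196, r--
l=2 r=8: |-14|>|12| out[6]=196, l++
l=3 r=8: |-12|<=|12| out[5]=144, r--
l=3 r=7: |-12|>|7| out[4]=144, l++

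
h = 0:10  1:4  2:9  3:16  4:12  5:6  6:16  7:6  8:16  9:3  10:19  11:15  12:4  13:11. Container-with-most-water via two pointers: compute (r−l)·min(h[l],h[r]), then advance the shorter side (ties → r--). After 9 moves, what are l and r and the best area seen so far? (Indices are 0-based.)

l=6, r=10, best area=130

[0,13] min(10,11)*13=130 best=130 * → l++
[1,13] min(4,11)*12=48 best=130 → l++
[2,13] min(9,11)*11=99 best=130 → l++
[3,13] min(16,11)*10=110 best=130 → r--
[3,12] min(16,4)*9=36 best=130 → r--
[3,11] min(16,15)*8=120 best=130 → r--
[3,10] min(16,19)*7=112 best=130 → l++
[4,10] min(12,19)*6=72 best=130 → l++
[5,10] min(6,19)*5=30 best=130 → l++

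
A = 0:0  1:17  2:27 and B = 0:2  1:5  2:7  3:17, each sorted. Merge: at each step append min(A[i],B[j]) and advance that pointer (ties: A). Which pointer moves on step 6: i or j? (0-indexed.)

j

i=0 j=0: A[i]=0<=B[j]=2 take 0, i++
i=1 j=0: A[i]=17>B[j]=2 take 2, j++
i=1 j=1: A[i]=17>B[j]=5 take 5, j++
i=1 j=2: A[i]=17>B[j]=7 take 7, j++
i=1 j=3: A[i]=17<=B[j]=17 take 17, i++
i=2 j=3: A[i]=27>B[j]=17 take 17, j++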